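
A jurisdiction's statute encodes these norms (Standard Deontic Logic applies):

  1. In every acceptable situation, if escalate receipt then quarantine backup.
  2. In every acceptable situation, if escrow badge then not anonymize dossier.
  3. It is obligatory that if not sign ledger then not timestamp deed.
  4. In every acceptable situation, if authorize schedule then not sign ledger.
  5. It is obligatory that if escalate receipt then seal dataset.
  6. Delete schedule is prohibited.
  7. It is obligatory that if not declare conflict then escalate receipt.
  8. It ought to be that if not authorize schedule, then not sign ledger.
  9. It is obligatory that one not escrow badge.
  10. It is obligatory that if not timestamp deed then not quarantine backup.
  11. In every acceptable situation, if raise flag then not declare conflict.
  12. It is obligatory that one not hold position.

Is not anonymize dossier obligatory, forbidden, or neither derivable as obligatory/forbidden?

Neither

Premise 2 is O(escrow_badge → ¬anonymize_dossier), but O(escrow_badge) is not derivable from the premises, so it does not yield O(¬anonymize_dossier).
No premise or chain of K-axiom applications forces O(¬anonymize_dossier), and none forces O(anonymize_dossier). So ¬anonymize_dossier is neither obligatory nor forbidden under these norms.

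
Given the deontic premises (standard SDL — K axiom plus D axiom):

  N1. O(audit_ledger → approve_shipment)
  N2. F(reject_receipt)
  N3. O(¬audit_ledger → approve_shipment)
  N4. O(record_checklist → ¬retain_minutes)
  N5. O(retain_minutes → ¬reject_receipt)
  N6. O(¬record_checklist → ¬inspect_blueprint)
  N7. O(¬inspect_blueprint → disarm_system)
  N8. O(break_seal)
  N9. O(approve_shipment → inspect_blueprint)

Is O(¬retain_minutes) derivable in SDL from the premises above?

Yes

Premises 1 and 3 are O(audit_ledger → approve_shipment) and O(¬audit_ledger → approve_shipment); every ideal world satisfies audit_ledger or ¬audit_ledger, so in either case approve_shipment holds — hence O(approve_shipment).
Premise 9 is O(approve_shipment → inspect_blueprint); since O(approve_shipment), deontic closure gives O(inspect_blueprint).
Premise 6 is O(¬record_checklist → ¬inspect_blueprint); contrapositively O(inspect_blueprint → record_checklist). Since O(inspect_blueprint) holds, K gives O(record_checklist).
From O(record_checklist) and premise 4, O(record_checklist → ¬retain_minutes), we obtain O(¬retain_minutes).
Premises 2, 5, 7, 8 do not contribute to this derivation.
So O(¬retain_minutes) follows.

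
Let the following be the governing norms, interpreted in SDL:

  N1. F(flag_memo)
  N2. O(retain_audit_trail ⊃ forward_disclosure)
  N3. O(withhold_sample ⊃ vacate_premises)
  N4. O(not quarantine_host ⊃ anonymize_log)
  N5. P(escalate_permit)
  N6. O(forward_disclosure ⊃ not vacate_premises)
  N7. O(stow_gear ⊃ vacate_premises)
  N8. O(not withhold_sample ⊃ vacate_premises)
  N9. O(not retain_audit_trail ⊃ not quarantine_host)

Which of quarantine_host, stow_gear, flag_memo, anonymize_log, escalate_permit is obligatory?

Premises 3 and 8 are O(withhold_sample ⊃ vacate_premises) and O(not withhold_sample ⊃ vacate_premises); every ideal world satisfies withhold_sample or not withhold_sample, so in either case vacate_premises holds — hence O(vacate_premises).
Premise 6, O(forward_disclosure ⊃ not vacate_premises), contraposes to O(vacate_premises ⊃ not forward_disclosure); with O(vacate_premises) we get O(not forward_disclosure).
Premise 2, O(retain_audit_trail ⊃ forward_disclosure), contraposes to O(not forward_disclosure ⊃ not retain_audit_trail); with O(not forward_disclosure) we get O(not retain_audit_trail).
Applying K to premise 9 (O(not retain_audit_trail ⊃ not quarantine_host)) and O(not retain_audit_trail) yields O(not quarantine_host).
From O(not quarantine_host) and premise 4, O(not quarantine_host ⊃ anonymize_log), we obtain O(anonymize_log).
So O(anonymize_log) holds — anonymize_log is obligatory. None of the other listed options is made obligatory by any chain of premises.

anonymize_log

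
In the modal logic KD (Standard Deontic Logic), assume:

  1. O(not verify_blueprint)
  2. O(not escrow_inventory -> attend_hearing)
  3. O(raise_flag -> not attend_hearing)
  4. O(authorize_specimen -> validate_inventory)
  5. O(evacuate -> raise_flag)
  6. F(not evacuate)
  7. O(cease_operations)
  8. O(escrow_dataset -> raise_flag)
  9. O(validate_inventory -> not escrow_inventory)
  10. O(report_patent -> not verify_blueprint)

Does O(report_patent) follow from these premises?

No

Premise 10 is O(report_patent -> not verify_blueprint); even if O(not verify_blueprint) held, inferring O(report_patent) would be affirming the consequent — invalid.
No other premise forces O(report_patent). An ideal world satisfying every premise can still have report_patent false, so O(report_patent) is not derivable.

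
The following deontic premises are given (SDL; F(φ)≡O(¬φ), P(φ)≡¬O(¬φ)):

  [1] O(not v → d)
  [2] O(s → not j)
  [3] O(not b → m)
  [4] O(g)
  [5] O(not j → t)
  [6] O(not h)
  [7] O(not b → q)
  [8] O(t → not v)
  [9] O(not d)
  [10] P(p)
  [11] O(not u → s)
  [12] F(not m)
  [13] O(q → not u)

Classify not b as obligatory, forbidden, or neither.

From premise 9 we have O(not d).
Premise 1 is O(not v → d); contrapositively O(not d → v). Since O(not d) holds, K gives O(v).
Premise 8 is O(t → not v); contrapositively O(v → not t). Since O(v) holds, K gives O(not t).
Premise 5, O(not j → t), contraposes to O(not t → j); with O(not t) we get O(j).
Premise 2, O(s → not j), contraposes to O(j → not s); with O(j) we get O(not s).
Premise 11 is O(not u → s); contrapositively O(not s → u). Since O(not s) holds, K gives O(u).
The contrapositive of premise 13 (O(q → not u)) is O(u → not q), and O(u) is already established, so O(not q).
Premise 7 is O(not b → q); contrapositively O(not q → b). Since O(not q) holds, K gives O(b).
Premises 3, 4, 6, 10, 12 do not contribute to this derivation.
Thus O(b), which is F(not b): not b is forbidden.

Forbidden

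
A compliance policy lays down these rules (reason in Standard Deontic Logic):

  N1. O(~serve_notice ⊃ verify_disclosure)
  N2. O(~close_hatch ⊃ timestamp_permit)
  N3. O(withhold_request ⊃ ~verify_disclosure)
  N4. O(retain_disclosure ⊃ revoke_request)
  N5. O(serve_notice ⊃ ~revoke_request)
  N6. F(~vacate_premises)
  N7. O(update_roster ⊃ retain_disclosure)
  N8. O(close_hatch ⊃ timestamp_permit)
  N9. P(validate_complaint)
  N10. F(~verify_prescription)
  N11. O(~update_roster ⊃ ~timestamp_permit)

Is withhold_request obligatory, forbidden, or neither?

Forbidden

By case analysis on close_hatch: premise 8 gives O(close_hatch ⊃ timestamp_permit) and premise 2 gives O(~close_hatch ⊃ timestamp_permit), so O(timestamp_permit) either way.
Premise 11, O(~update_roster ⊃ ~timestamp_permit), contraposes to O(timestamp_permit ⊃ update_roster); with O(timestamp_permit) we get O(update_roster).
Premise 7 is O(update_roster ⊃ retain_disclosure); since O(update_roster), deontic closure gives O(retain_disclosure).
With premise 4, O(retain_disclosure ⊃ revoke_request), the K-axiom yields O(revoke_request).
Premise 5 is O(serve_notice ⊃ ~revoke_request); contrapositively O(revoke_request ⊃ ~serve_notice). Since O(revoke_request) holds, K gives O(~serve_notice).
With premise 1, O(~serve_notice ⊃ verify_disclosure), the K-axiom yields O(verify_disclosure).
Premise 3, O(withhold_request ⊃ ~verify_disclosure), contraposes to O(verify_disclosure ⊃ ~withhold_request); with O(verify_disclosure) we get O(~withhold_request).
Premises 6, 9, 10 do not contribute to this derivation.
Thus O(~withhold_request), which is F(withhold_request): withhold_request is forbidden.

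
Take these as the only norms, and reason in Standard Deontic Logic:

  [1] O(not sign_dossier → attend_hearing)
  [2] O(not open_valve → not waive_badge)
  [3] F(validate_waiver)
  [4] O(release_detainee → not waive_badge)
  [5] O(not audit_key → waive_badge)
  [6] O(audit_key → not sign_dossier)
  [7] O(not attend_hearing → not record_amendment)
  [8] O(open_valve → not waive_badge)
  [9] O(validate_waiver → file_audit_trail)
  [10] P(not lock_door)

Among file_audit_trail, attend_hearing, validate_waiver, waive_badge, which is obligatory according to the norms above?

attend_hearing

Premises 8 and 2 are O(open_valve → not waive_badge) and O(not open_valve → not waive_badge); every ideal world satisfies open_valve or not open_valve, so in either case not waive_badge holds — hence O(not waive_badge).
Premise 5 is O(not audit_key → waive_badge); contrapositively O(not waive_badge → audit_key). Since O(not waive_badge) holds, K gives O(audit_key).
From O(audit_key) and premise 6, O(audit_key → not sign_dossier), we obtain O(not sign_dossier).
With premise 1, O(not sign_dossier → attend_hearing), the K-axiom yields O(attend_hearing).
So O(attend_hearing) holds — attend_hearing is obligatory. None of the other listed options is made obligatory by any chain of premises.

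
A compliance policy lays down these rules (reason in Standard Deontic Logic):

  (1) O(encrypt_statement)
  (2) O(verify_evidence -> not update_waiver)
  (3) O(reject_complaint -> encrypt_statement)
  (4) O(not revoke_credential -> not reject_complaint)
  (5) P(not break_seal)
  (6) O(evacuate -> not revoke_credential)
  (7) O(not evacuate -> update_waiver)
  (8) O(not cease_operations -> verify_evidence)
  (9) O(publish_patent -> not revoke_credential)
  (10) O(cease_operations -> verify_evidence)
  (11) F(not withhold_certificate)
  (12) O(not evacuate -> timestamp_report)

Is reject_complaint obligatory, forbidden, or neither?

Premises 8 and 10 cover both cases: O(not cease_operations -> verify_evidence) and O(cease_operations -> verify_evidence). Since not cease_operations ∨ cease_operations is a tautology, O(verify_evidence) follows.
With premise 2, O(verify_evidence -> not update_waiver), the K-axiom yields O(not update_waiver).
Premise 7, O(not evacuate -> update_waiver), contraposes to O(not update_waiver -> evacuate); with O(not update_waiver) we get O(evacuate).
Premise 6 is O(evacuate -> not revoke_credential); since O(evacuate), deontic closure gives O(not revoke_credential).
With premise 4, O(not revoke_credential -> not reject_complaint), the K-axiom yields O(not reject_complaint).
Premises 1, 3, 5, 9, 11, 12 do not contribute to this derivation.
Thus O(not reject_complaint), which is F(reject_complaint): reject_complaint is forbidden.

Forbidden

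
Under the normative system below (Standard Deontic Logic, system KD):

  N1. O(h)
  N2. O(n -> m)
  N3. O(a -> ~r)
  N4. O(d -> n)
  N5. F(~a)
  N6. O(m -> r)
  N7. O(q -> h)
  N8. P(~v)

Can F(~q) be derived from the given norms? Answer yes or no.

No

Premise 7 is O(q -> h); even if O(h) held, inferring O(q) would be affirming the consequent — invalid.
No other premise forces O(q). An ideal world satisfying every premise can still have ~q true, so F(~q) is not derivable.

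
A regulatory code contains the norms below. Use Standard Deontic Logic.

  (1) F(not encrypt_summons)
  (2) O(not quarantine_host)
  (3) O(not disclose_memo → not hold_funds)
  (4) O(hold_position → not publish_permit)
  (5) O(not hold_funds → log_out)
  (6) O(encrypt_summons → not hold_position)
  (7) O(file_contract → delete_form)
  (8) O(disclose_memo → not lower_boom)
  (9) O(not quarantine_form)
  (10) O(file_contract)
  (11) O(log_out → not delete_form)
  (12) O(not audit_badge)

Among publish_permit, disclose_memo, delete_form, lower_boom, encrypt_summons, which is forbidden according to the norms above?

lower_boom

From premise 10 we have O(file_contract).
From O(file_contract) and premise 7, O(file_contract → delete_form), we obtain O(delete_form).
The contrapositive of premise 11 (O(log_out → not delete_form)) is O(delete_form → not log_out), and O(delete_form) is already established, so O(not log_out).
Premise 5 is O(not hold_funds → log_out); contrapositively O(not log_out → hold_funds). Since O(not log_out) holds, K gives O(hold_funds).
Premise 3, O(not disclose_memo → not hold_funds), contraposes to O(hold_funds → disclose_memo); with O(hold_funds) we get O(disclose_memo).
Premise 8 is O(disclose_memo → not lower_boom); since O(disclose_memo), deontic closure gives O(not lower_boom).
So O(not lower_boom) holds, i.e. lower_boom is forbidden. None of the other listed options is forbidden under the premises.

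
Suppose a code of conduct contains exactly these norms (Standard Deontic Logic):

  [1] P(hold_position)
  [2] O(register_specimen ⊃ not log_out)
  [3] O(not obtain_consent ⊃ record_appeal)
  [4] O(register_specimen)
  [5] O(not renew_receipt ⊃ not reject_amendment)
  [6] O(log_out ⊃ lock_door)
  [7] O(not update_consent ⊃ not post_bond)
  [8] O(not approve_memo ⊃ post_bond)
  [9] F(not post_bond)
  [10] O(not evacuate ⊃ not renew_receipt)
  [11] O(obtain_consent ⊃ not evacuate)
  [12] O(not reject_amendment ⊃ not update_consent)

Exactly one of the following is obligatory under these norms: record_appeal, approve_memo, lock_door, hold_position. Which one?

Premise 9, F(not post_bond), is equivalent to O(post_bond).
Premise 7 is O(not update_consent ⊃ not post_bond); contrapositively O(post_bond ⊃ update_consent). Since O(post_bond) holds, K gives O(update_consent).
Premise 12 is O(not reject_amendment ⊃ not update_consent); contrapositively O(update_consent ⊃ reject_amendment). Since O(update_consent) holds, K gives O(reject_amendment).
Premise 5, O(not renew_receipt ⊃ not reject_amendment), contraposes to O(reject_amendment ⊃ renew_receipt); with O(reject_amendment) we get O(renew_receipt).
Premise 10, O(not evacuate ⊃ not renew_receipt), contraposes to O(renew_receipt ⊃ evacuate); with O(renew_receipt) we get O(evacuate).
Premise 11, O(obtain_consent ⊃ not evacuate), contraposes to O(evacuate ⊃ not obtain_consent); with O(evacuate) we get O(not obtain_consent).
With premise 3, O(not obtain_consent ⊃ record_appeal), the K-axiom yields O(record_appeal).
So O(record_appeal) holds — record_appeal is obligatory. None of the other listed options is made obligatory by any chain of premises.

record_appeal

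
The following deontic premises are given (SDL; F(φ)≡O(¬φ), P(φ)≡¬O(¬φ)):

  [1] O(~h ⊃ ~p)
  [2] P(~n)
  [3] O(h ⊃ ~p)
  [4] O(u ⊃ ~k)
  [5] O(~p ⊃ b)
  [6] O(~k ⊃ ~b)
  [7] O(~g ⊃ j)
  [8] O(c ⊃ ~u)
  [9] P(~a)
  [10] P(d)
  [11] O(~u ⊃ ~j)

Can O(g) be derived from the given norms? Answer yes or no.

Premises 1 and 3 are O(~h ⊃ ~p) and O(h ⊃ ~p); every ideal world satisfies ~h or h, so in either case ~p holds — hence O(~p).
Applying K to premise 5 (O(~p ⊃ b)) and O(~p) yields O(b).
Premise 6 is O(~k ⊃ ~b); contrapositively O(b ⊃ k). Since O(b) holds, K gives O(k).
Premise 4 is O(u ⊃ ~k); contrapositively O(k ⊃ ~u). Since O(k) holds, K gives O(~u).
With premise 11, O(~u ⊃ ~j), the K-axiom yields O(~j).
The contrapositive of premise 7 (O(~g ⊃ j)) is O(~j ⊃ g), and O(~j) is already established, so O(g).
Premises 2, 8, 9, 10 do not contribute to this derivation.
So O(g) follows.

Yes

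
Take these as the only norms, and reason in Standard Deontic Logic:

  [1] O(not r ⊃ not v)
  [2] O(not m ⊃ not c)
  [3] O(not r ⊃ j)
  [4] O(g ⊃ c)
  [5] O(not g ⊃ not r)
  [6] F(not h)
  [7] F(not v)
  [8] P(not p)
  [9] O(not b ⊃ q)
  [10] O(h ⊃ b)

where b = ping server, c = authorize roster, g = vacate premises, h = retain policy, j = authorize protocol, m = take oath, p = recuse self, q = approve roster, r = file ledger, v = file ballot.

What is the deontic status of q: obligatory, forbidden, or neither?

Premise 9 is O(not b ⊃ q), but O(not b) is not derivable from the premises, so it does not yield O(q).
No premise or chain of K-axiom applications forces O(q), and none forces O(not q). So q is neither obligatory nor forbidden under these norms.

Neither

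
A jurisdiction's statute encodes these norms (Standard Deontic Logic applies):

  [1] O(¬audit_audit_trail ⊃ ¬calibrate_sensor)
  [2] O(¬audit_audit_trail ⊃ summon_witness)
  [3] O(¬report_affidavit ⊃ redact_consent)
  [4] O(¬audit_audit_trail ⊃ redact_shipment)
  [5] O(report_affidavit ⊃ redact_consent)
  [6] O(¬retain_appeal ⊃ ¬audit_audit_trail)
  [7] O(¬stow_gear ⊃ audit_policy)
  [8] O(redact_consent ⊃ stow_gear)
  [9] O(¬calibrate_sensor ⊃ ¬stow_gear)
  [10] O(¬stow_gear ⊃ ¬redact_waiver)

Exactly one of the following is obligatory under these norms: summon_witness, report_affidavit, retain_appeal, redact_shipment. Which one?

Premises 3 and 5 are O(¬report_affidavit ⊃ redact_consent) and O(report_affidavit ⊃ redact_consent); every ideal world satisfies ¬report_affidavit or report_affidavit, so in either case redact_consent holds — hence O(redact_consent).
With premise 8, O(redact_consent ⊃ stow_gear), the K-axiom yields O(stow_gear).
The contrapositive of premise 9 (O(¬calibrate_sensor ⊃ ¬stow_gear)) is O(stow_gear ⊃ calibrate_sensor), and O(stow_gear) is already established, so O(calibrate_sensor).
Premise 1, O(¬audit_audit_trail ⊃ ¬calibrate_sensor), contraposes to O(calibrate_sensor ⊃ audit_audit_trail); with O(calibrate_sensor) we get O(audit_audit_trail).
Premise 6 is O(¬retain_appeal ⊃ ¬audit_audit_trail); contrapositively O(audit_audit_trail ⊃ retain_appeal). Since O(audit_audit_trail) holds, K gives O(retain_appeal).
So O(retain_appeal) holds — retain_appeal is obligatory. None of the other listed options is made obligatory by any chain of premises.

retain_appeal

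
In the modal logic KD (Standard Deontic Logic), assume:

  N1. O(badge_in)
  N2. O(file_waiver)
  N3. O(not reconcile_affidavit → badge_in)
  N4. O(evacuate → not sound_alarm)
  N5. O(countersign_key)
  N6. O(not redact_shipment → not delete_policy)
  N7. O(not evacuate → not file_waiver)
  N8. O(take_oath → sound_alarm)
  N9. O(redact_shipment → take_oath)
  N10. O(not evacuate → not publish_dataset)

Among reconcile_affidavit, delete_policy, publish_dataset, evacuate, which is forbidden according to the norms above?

Premise 2 gives O(file_waiver).
Premise 7 is O(not evacuate → not file_waiver); contrapositively O(file_waiver → evacuate). Since O(file_waiver) holds, K gives O(evacuate).
Applying K to premise 4 (O(evacuate → not sound_alarm)) and O(evacuate) yields O(not sound_alarm).
Premise 8, O(take_oath → sound_alarm), contraposes to O(not sound_alarm → not take_oath); with O(not sound_alarm) we get O(not take_oath).
The contrapositive of premise 9 (O(redact_shipment → take_oath)) is O(not take_oath → not redact_shipment), and O(not take_oath) is already established, so O(not redact_shipment).
Premise 6 is O(not redact_shipment → not delete_policy); since O(not redact_shipment), deontic closure gives O(not delete_policy).
So O(not delete_policy) holds, i.e. delete_policy is forbidden. None of the other listed options is forbidden under the premises.

delete_policy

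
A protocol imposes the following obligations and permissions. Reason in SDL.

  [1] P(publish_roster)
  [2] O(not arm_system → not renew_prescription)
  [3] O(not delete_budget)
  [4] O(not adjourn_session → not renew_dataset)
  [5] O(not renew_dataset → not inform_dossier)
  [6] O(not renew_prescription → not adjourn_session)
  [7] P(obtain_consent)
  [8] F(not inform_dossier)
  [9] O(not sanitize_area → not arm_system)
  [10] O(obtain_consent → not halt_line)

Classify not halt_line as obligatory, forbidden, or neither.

Neither

Premise 10 is O(obtain_consent → not halt_line), but O(obtain_consent) is not derivable from the premises (the permission P(obtain_consent) asserts only not O(not obtain_consent), not O(obtain_consent)), so it does not yield O(not halt_line).
No premise or chain of K-axiom applications forces O(not halt_line), and none forces O(halt_line). So not halt_line is neither obligatory nor forbidden under these norms.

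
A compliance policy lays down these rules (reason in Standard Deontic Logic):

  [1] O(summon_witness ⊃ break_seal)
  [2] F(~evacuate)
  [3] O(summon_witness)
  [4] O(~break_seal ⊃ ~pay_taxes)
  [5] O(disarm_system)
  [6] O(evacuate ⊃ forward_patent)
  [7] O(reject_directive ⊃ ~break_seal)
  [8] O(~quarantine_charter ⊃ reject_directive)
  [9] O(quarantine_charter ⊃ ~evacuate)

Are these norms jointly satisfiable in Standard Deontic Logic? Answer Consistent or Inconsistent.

Inconsistent

From premise 3 we have O(summon_witness).
With premise 1, O(summon_witness ⊃ break_seal), the K-axiom yields O(break_seal).
Premise 7 is O(reject_directive ⊃ ~break_seal); contrapositively O(break_seal ⊃ ~reject_directive). Since O(break_seal) holds, K gives O(~reject_directive).
The contrapositive of premise 8 (O(~quarantine_charter ⊃ reject_directive)) is O(~reject_directive ⊃ quarantine_charter), and O(~reject_directive) is already established, so O(quarantine_charter).
From O(quarantine_charter) and premise 9, O(quarantine_charter ⊃ ~evacuate), we obtain O(~evacuate).
Yet premise 2 is F(~evacuate), i.e. O(evacuate).
We now have both O(~evacuate) and O(evacuate) — evacuate is simultaneously obligatory and forbidden, violating the D-axiom.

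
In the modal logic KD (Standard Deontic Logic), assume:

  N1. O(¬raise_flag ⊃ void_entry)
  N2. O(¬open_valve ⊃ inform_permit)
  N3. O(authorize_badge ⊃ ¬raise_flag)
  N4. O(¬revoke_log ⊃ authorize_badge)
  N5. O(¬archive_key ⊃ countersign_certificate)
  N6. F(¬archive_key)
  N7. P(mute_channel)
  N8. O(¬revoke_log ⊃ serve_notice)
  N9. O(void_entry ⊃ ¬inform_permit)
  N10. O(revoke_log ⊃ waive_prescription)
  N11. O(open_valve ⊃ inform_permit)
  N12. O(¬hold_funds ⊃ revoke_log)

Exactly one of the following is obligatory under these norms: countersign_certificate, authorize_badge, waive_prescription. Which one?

waive_prescription

Premises 11 and 2 are O(open_valve ⊃ inform_permit) and O(¬open_valve ⊃ inform_permit); every ideal world satisfies open_valve or ¬open_valve, so in either case inform_permit holds — hence O(inform_permit).
Premise 9, O(void_entry ⊃ ¬inform_permit), contraposes to O(inform_permit ⊃ ¬void_entry); with O(inform_permit) we get O(¬void_entry).
Premise 1 is O(¬raise_flag ⊃ void_entry); contrapositively O(¬void_entry ⊃ raise_flag). Since O(¬void_entry) holds, K gives O(raise_flag).
The contrapositive of premise 3 (O(authorize_badge ⊃ ¬raise_flag)) is O(raise_flag ⊃ ¬authorize_badge), and O(raise_flag) is already established, so O(¬authorize_badge).
Premise 4, O(¬revoke_log ⊃ authorize_badge), contraposes to O(¬authorize_badge ⊃ revoke_log); with O(¬authorize_badge) we get O(revoke_log).
Applying K to premise 10 (O(revoke_log ⊃ waive_prescription)) and O(revoke_log) yields O(waive_prescription).
So O(waive_prescription) holds — waive_prescription is obligatory. None of the other listed options is made obligatory by any chain of premises.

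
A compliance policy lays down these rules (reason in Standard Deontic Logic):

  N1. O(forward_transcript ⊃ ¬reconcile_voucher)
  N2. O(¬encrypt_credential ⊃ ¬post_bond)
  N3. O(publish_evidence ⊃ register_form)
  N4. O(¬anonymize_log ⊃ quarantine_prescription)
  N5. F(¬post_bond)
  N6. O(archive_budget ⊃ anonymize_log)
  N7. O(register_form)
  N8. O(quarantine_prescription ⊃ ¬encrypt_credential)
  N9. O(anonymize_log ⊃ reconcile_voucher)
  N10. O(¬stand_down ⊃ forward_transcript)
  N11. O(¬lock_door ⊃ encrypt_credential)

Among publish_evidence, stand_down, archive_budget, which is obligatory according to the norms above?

Premise 5, F(¬post_bond), is equivalent to O(post_bond).
Premise 2 is O(¬encrypt_credential ⊃ ¬post_bond); contrapositively O(post_bond ⊃ encrypt_credential). Since O(post_bond) holds, K gives O(encrypt_credential).
The contrapositive of premise 8 (O(quarantine_prescription ⊃ ¬encrypt_credential)) is O(encrypt_credential ⊃ ¬quarantine_prescription), and O(encrypt_credential) is already established, so O(¬quarantine_prescription).
Premise 4, O(¬anonymize_log ⊃ quarantine_prescription), contraposes to O(¬quarantine_prescription ⊃ anonymize_log); with O(¬quarantine_prescription) we get O(anonymize_log).
Applying K to premise 9 (O(anonymize_log ⊃ reconcile_voucher)) and O(anonymize_log) yields O(reconcile_voucher).
Premise 1 is O(forward_transcript ⊃ ¬reconcile_voucher); contrapositively O(reconcile_voucher ⊃ ¬forward_transcript). Since O(reconcile_voucher) holds, K gives O(¬forward_transcript).
The contrapositive of premise 10 (O(¬stand_down ⊃ forward_transcript)) is O(¬forward_transcript ⊃ stand_down), and O(¬forward_transcript) is already established, so O(stand_down).
So O(stand_down) holds — stand_down is obligatory. None of the other listed options is made obligatory by any chain of premises.

stand_down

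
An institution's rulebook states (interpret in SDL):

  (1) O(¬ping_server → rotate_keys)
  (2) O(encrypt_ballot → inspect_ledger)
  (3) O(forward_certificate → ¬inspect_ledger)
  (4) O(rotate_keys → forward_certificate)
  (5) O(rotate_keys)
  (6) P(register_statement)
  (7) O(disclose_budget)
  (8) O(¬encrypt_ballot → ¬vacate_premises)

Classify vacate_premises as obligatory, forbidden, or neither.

Forbidden

Premise 5 gives O(rotate_keys).
With premise 4, O(rotate_keys → forward_certificate), the K-axiom yields O(forward_certificate).
From O(forward_certificate) and premise 3, O(forward_certificate → ¬inspect_ledger), we obtain O(¬inspect_ledger).
The contrapositive of premise 2 (O(encrypt_ballot → inspect_ledger)) is O(¬inspect_ledger → ¬encrypt_ballot), and O(¬inspect_ledger) is already established, so O(¬encrypt_ballot).
Applying K to premise 8 (O(¬encrypt_ballot → ¬vacate_premises)) and O(¬encrypt_ballot) yields O(¬vacate_premises).
Premises 1, 6, 7 do not contribute to this derivation.
Thus O(¬vacate_premises), which is F(vacate_premises): vacate_premises is forbidden.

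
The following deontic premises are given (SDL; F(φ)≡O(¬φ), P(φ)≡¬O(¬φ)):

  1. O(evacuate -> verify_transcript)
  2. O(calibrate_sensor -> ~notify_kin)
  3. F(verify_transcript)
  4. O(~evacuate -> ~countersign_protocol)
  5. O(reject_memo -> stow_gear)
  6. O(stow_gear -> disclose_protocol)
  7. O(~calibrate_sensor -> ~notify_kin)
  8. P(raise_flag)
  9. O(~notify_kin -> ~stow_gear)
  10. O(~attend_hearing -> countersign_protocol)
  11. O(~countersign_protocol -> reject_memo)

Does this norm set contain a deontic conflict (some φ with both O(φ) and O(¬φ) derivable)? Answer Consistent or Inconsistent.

Premises 7 and 2 cover both cases: O(~calibrate_sensor -> ~notify_kin) and O(calibrate_sensor -> ~notify_kin). Since ~calibrate_sensor ∨ calibrate_sensor is a tautology, O(~notify_kin) follows.
Premise 9 is O(~notify_kin -> ~stow_gear); since O(~notify_kin), deontic closure gives O(~stow_gear).
Premise 5, O(reject_memo -> stow_gear), contraposes to O(~stow_gear -> ~reject_memo); with O(~stow_gear) we get O(~reject_memo).
Premise 11 is O(~countersign_protocol -> reject_memo); contrapositively O(~reject_memo -> countersign_protocol). Since O(~reject_memo) holds, K gives O(countersign_protocol).
Premise 4, O(~evacuate -> ~countersign_protocol), contraposes to O(countersign_protocol -> evacuate); with O(countersign_protocol) we get O(evacuate).
With premise 1, O(evacuate -> verify_transcript), the K-axiom yields O(verify_transcript).
Yet premise 3 is F(verify_transcript), i.e. O(~verify_transcript).
We now have both O(verify_transcript) and O(~verify_transcript) — verify_transcript is simultaneously obligatory and forbidden, violating the D-axiom.

Inconsistent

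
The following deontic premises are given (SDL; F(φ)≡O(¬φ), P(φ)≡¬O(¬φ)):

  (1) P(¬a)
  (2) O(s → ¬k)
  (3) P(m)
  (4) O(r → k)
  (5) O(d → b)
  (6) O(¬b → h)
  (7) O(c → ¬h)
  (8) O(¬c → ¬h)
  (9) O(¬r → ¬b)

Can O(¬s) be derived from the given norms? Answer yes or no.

By case analysis on ¬c: premise 8 gives O(¬c → ¬h) and premise 7 gives O(c → ¬h), so O(¬h) either way.
Premise 6 is O(¬b → h); contrapositively O(¬h → b). Since O(¬h) holds, K gives O(b).
The contrapositive of premise 9 (O(¬r → ¬b)) is O(b → r), and O(b) is already established, so O(r).
Premise 4 is O(r → k); since O(r), deontic closure gives O(k).
The contrapositive of premise 2 (O(s → ¬k)) is O(k → ¬s), and O(k) is already established, so O(¬s).
Premises 1, 3, 5 do not contribute to this derivation.
So O(¬s) follows.

Yes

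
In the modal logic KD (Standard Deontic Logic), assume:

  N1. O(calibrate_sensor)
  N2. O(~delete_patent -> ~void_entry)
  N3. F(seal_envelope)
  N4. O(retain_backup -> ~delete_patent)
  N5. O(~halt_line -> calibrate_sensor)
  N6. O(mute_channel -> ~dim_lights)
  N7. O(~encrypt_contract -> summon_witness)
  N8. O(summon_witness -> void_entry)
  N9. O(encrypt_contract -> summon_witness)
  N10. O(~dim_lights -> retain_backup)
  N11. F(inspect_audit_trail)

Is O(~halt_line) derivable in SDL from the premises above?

Premise 5 is O(~halt_line -> calibrate_sensor); even if O(calibrate_sensor) held, inferring O(~halt_line) would be affirming the consequent — invalid.
No other premise forces O(~halt_line). An ideal world satisfying every premise can still have ~halt_line false, so O(~halt_line) is not derivable.

No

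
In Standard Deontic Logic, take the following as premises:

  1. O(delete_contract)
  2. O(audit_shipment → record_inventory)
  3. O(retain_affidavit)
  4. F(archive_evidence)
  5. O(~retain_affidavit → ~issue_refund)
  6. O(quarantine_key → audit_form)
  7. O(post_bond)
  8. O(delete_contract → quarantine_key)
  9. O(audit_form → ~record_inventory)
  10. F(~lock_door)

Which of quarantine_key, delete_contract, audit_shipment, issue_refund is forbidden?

From premise 1 we have O(delete_contract).
With premise 8, O(delete_contract → quarantine_key), the K-axiom yields O(quarantine_key).
Premise 6 is O(quarantine_key → audit_form); since O(quarantine_key), deontic closure gives O(audit_form).
Premise 9 is O(audit_form → ~record_inventory); since O(audit_form), deontic closure gives O(~record_inventory).
The contrapositive of premise 2 (O(audit_shipment → record_inventory)) is O(~record_inventory → ~audit_shipment), and O(~record_inventory) is already established, so O(~audit_shipment).
So O(~audit_shipment) holds, i.e. audit_shipment is forbidden. None of the other listed options is forbidden under the premises.

audit_shipment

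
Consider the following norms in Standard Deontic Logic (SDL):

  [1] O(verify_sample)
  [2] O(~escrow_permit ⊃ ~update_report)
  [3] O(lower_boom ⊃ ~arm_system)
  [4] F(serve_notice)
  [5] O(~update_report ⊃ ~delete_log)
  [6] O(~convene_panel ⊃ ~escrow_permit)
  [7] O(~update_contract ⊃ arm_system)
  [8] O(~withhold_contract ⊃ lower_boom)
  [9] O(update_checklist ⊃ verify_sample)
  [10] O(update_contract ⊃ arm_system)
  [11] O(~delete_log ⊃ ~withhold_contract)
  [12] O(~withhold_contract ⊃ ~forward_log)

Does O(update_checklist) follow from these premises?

Premise 9 is O(update_checklist ⊃ verify_sample); even if O(verify_sample) held, inferring O(update_checklist) would be affirming the consequent — invalid.
No other premise forces O(update_checklist). An ideal world satisfying every premise can still have update_checklist false, so O(update_checklist) is not derivable.

No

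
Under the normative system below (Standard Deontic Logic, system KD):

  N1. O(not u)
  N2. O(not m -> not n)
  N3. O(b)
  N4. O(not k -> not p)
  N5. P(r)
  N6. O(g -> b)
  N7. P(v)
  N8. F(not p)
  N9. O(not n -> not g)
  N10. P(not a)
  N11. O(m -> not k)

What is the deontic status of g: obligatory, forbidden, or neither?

Forbidden

F(not p) at premise 8 means O(p).
Premise 4 is O(not k -> not p); contrapositively O(p -> k). Since O(p) holds, K gives O(k).
Premise 11 is O(m -> not k); contrapositively O(k -> not m). Since O(k) holds, K gives O(not m).
With premise 2, O(not m -> not n), the K-axiom yields O(not n).
Applying K to premise 9 (O(not n -> not g)) and O(not n) yields O(not g).
Premises 1, 3, 5, 6, 7, 10 do not contribute to this derivation.
Thus O(not g), which is F(g): g is forbidden.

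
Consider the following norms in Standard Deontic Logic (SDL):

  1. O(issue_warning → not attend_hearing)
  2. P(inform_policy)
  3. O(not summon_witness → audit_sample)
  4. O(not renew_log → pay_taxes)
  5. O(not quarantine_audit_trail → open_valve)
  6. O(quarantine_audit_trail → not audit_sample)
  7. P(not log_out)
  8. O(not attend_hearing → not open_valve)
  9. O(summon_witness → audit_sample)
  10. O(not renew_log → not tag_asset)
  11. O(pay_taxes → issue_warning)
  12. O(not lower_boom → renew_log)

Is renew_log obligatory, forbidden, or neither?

Obligatory

Premises 9 and 3 cover both cases: O(summon_witness → audit_sample) and O(not summon_witness → audit_sample). Since summon_witness ∨ not summon_witness is a tautology, O(audit_sample) follows.
Premise 6 is O(quarantine_audit_trail → not audit_sample); contrapositively O(audit_sample → not quarantine_audit_trail). Since O(audit_sample) holds, K gives O(not quarantine_audit_trail).
With premise 5, O(not quarantine_audit_trail → open_valve), the K-axiom yields O(open_valve).
Premise 8 is O(not attend_hearing → not open_valve); contrapositively O(open_valve → attend_hearing). Since O(open_valve) holds, K gives O(attend_hearing).
Premise 1 is O(issue_warning → not attend_hearing); contrapositively O(attend_hearing → not issue_warning). Since O(attend_hearing) holds, K gives O(not issue_warning).
The contrapositive of premise 11 (O(pay_taxes → issue_warning)) is O(not issue_warning → not pay_taxes), and O(not issue_warning) is already established, so O(not pay_taxes).
Premise 4 is O(not renew_log → pay_taxes); contrapositively O(not pay_taxes → renew_log). Since O(not pay_taxes) holds, K gives O(renew_log).
Premises 2, 7, 10, 12 do not contribute to this derivation.
Hence renew_log is obligatory.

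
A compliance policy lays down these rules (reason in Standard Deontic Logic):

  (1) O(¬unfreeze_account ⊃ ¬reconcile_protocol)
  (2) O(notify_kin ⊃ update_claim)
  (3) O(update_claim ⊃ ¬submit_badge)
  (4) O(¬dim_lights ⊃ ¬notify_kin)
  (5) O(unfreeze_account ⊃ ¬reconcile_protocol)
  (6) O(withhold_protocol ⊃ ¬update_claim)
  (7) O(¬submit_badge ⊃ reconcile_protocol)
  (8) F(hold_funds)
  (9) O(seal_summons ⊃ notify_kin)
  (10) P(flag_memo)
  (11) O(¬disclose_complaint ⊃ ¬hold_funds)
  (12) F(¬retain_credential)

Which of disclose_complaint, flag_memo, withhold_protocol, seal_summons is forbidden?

seal_summons

By case analysis on unfreeze_account: premise 5 gives O(unfreeze_account ⊃ ¬reconcile_protocol) and premise 1 gives O(¬unfreeze_account ⊃ ¬reconcile_protocol), so O(¬reconcile_protocol) either way.
The contrapositive of premise 7 (O(¬submit_badge ⊃ reconcile_protocol)) is O(¬reconcile_protocol ⊃ submit_badge), and O(¬reconcile_protocol) is already established, so O(submit_badge).
Premise 3 is O(update_claim ⊃ ¬submit_badge); contrapositively O(submit_badge ⊃ ¬update_claim). Since O(submit_badge) holds, K gives O(¬update_claim).
Premise 2 is O(notify_kin ⊃ update_claim); contrapositively O(¬update_claim ⊃ ¬notify_kin). Since O(¬update_claim) holds, K gives O(¬notify_kin).
The contrapositive of premise 9 (O(seal_summons ⊃ notify_kin)) is O(¬notify_kin ⊃ ¬seal_summons), and O(¬notify_kin) is already established, so O(¬seal_summons).
So O(¬seal_summons) holds, i.e. seal_summons is forbidden. None of the other listed options is forbidden under the premises.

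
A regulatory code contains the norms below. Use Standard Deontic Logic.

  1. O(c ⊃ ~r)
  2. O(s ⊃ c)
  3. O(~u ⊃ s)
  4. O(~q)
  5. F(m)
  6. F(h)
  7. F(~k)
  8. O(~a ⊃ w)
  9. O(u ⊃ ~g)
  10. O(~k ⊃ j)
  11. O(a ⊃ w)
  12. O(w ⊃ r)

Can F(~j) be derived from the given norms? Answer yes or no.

No

Premise 10 is O(~k ⊃ j), but O(~k) is not derivable from the premises, so it does not yield O(j).
No other premise forces O(j). An ideal world satisfying every premise can still have ~j true, so F(~j) is not derivable.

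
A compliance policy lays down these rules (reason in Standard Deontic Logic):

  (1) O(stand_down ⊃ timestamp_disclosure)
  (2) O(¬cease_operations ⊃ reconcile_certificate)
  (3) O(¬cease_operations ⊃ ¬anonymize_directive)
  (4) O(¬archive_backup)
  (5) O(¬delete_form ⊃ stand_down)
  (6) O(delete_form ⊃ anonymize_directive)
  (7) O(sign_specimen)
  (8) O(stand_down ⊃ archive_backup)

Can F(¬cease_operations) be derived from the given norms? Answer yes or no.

From premise 4 we have O(¬archive_backup).
The contrapositive of premise 8 (O(stand_down ⊃ archive_backup)) is O(¬archive_backup ⊃ ¬stand_down), and O(¬archive_backup) is already established, so O(¬stand_down).
The contrapositive of premise 5 (O(¬delete_form ⊃ stand_down)) is O(¬stand_down ⊃ delete_form), and O(¬stand_down) is already established, so O(delete_form).
From O(delete_form) and premise 6, O(delete_form ⊃ anonymize_directive), we obtain O(anonymize_directive).
The contrapositive of premise 3 (O(¬cease_operations ⊃ ¬anonymize_directive)) is O(anonymize_directive ⊃ cease_operations), and O(anonymize_directive) is already established, so O(cease_operations).
Premises 1, 2, 7 do not contribute to this derivation.
So O(cease_operations) holds, i.e. F(¬cease_operations). The claim follows.

Yes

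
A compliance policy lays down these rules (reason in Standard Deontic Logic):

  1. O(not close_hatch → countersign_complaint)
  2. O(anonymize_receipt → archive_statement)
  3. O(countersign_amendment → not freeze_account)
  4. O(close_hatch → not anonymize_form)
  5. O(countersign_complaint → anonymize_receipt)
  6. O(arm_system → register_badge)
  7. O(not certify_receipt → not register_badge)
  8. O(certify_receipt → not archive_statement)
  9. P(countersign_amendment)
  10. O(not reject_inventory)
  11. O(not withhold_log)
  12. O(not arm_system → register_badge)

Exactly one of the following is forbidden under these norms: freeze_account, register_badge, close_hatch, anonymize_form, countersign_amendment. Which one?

Premises 12 and 6 are O(not arm_system → register_badge) and O(arm_system → register_badge); every ideal world satisfies not arm_system or arm_system, so in either case register_badge holds — hence O(register_badge).
Premise 7, O(not certify_receipt → not register_badge), contraposes to O(register_badge → certify_receipt); with O(register_badge) we get O(certify_receipt).
Premise 8 is O(certify_receipt → not archive_statement); since O(certify_receipt), deontic closure gives O(not archive_statement).
Premise 2, O(anonymize_receipt → archive_statement), contraposes to O(not archive_statement → not anonymize_receipt); with O(not archive_statement) we get O(not anonymize_receipt).
The contrapositive of premise 5 (O(countersign_complaint → anonymize_receipt)) is O(not anonymize_receipt → not countersign_complaint), and O(not anonymize_receipt) is already established, so O(not countersign_complaint).
The contrapositive of premise 1 (O(not close_hatch → countersign_complaint)) is O(not countersign_complaint → close_hatch), and O(not countersign_complaint) is already established, so O(close_hatch).
With premise 4, O(close_hatch → not anonymize_form), the K-axiom yields O(not anonymize_form).
So O(not anonymize_form) holds, i.e. anonymize_form is forbidden. None of the other listed options is forbidden under the premises.

anonymize_form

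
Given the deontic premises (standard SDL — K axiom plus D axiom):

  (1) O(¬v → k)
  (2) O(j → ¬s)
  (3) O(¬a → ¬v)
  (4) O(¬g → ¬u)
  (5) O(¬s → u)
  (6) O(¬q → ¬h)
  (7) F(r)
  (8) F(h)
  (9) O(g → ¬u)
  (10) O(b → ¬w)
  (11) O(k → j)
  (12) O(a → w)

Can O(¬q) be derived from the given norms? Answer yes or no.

Premise 6 is O(¬q → ¬h); even if O(¬h) held, inferring O(¬q) would be affirming the consequent — invalid.
No other premise forces O(¬q). An ideal world satisfying every premise can still have ¬q false, so O(¬q) is not derivable.

No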